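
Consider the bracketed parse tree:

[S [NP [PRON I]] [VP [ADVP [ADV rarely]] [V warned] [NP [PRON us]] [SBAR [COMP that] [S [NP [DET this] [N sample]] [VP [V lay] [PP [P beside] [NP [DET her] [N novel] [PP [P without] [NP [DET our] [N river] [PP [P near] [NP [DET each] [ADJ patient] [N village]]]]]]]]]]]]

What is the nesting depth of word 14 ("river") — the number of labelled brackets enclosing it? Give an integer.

Counting open brackets not yet closed at "river": [S [VP [SBAR [S [VP [PP [NP [PP [NP [N = 10.

10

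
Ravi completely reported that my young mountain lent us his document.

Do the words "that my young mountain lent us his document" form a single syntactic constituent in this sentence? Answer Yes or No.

Yes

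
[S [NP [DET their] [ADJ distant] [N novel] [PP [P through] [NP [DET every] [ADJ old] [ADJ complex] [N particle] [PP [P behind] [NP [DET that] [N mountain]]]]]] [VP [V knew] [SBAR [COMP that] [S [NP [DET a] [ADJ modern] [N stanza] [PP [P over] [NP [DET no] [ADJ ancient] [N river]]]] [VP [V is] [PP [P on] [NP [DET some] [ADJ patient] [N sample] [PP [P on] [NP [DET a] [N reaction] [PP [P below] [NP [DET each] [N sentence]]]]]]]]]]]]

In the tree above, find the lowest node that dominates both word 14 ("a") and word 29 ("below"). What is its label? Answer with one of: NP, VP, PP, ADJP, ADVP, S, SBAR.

S

Word 14 lies under S → VP → SBAR → S → NP → DET; word 29 lies under S → VP → SBAR → S → VP → PP → NP → PP → NP → PP → P. The lowest shared node is the S.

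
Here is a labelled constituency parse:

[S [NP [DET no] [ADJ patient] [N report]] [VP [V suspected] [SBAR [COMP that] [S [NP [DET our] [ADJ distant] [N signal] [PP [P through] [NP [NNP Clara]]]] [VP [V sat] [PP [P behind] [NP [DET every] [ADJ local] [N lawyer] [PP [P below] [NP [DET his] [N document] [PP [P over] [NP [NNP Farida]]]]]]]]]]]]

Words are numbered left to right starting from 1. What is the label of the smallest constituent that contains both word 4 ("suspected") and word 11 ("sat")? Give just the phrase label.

VP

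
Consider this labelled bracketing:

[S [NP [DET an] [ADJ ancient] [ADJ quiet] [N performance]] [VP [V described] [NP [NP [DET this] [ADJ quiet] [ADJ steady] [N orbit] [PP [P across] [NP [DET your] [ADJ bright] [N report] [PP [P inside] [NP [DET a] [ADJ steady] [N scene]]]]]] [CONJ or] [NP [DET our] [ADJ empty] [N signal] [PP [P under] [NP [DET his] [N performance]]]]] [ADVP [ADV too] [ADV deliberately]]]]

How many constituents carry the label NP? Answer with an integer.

7

The NP constituents are: [NP an ancient quiet performance]; [NP this quiet steady orbit across your bright report inside a steady scene or our empty signal under his performance]; [NP this quiet steady orbit across your bright report inside a steady scene]; [NP your bright report inside a steady scene]; [NP a steady scene]; [NP our empty signal under his performance] …. Total: 7.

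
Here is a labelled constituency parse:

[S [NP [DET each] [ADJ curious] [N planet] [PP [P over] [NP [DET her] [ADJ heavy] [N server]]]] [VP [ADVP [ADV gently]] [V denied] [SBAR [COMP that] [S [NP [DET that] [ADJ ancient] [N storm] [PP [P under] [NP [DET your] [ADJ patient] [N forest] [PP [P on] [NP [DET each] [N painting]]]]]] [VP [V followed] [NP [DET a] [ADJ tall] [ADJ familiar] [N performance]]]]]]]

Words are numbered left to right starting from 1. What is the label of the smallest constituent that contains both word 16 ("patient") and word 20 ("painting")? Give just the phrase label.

NP

Word 16 lies under S → VP → SBAR → S → NP → PP → NP → ADJ; word 20 lies under S → VP → SBAR → S → NP → PP → NP → PP → NP → N. The lowest shared node is the NP.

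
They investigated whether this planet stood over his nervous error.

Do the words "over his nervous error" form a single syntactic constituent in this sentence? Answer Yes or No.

Yes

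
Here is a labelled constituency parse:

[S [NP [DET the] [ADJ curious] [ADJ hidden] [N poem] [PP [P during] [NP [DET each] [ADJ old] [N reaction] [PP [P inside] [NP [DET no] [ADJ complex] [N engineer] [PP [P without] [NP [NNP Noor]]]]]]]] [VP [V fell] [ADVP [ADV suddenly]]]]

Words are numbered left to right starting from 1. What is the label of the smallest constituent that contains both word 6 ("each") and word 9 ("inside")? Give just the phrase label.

NP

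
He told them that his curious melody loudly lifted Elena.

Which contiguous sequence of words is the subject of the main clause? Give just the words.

he

"he" is the NP that combines with the VP headed by "told" to form the main clause — the subject.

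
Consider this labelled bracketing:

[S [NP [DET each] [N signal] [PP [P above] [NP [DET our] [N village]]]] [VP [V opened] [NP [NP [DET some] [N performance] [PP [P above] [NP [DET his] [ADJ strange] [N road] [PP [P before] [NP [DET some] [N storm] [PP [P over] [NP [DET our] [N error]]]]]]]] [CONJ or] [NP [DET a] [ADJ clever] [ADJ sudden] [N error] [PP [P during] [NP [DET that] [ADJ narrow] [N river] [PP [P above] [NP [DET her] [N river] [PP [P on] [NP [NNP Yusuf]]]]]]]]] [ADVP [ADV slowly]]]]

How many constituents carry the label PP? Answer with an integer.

7

Scanning left to right, an opening `[PP` appears at word positions 3, 9, 13, 16, 24, 28, 31 — 7 in total.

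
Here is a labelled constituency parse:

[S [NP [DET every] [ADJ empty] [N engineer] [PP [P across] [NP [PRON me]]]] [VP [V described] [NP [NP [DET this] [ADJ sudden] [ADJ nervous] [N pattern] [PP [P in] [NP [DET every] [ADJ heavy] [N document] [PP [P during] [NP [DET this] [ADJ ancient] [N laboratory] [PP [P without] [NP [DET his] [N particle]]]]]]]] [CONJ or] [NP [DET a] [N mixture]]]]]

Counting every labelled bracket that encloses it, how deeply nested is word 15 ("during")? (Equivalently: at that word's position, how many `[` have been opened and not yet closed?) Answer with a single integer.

8

Path from the root down to the word: S → VP → NP → NP → PP → NP → PP → P. That is 8 enclosing brackets.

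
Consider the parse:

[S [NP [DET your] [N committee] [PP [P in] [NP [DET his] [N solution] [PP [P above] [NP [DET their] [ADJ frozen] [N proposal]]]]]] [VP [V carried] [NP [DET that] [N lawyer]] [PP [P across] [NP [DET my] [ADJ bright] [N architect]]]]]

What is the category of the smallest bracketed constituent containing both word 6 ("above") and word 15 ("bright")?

Both words fall inside [S your committee in his solution above their frozen proposal carried that lawyer across my bright architect] (words 1–16), and no smaller constituent contains them both. Label: S.

S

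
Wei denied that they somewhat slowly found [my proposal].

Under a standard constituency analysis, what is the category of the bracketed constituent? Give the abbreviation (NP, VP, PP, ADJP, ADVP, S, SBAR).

NP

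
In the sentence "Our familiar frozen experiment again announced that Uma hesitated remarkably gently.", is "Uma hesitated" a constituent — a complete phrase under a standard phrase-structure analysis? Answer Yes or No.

The sequence begins inside the noun phrase "Uma" and ends inside the verb phrase "hesitated remarkably gently"; it crosses a phrase boundary, so no single node in the tree spans exactly those words.

No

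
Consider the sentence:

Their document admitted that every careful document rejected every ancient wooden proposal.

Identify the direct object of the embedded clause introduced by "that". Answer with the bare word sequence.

every ancient wooden proposal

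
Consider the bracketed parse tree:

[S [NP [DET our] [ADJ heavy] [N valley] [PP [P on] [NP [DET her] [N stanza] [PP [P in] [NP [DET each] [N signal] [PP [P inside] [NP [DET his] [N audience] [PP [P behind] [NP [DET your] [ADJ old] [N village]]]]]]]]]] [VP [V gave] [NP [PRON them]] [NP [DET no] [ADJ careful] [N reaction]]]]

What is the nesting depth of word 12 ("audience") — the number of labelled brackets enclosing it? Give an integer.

9

Path from the root down to the word: S → NP → PP → NP → PP → NP → PP → NP → N. That is 9 enclosing brackets.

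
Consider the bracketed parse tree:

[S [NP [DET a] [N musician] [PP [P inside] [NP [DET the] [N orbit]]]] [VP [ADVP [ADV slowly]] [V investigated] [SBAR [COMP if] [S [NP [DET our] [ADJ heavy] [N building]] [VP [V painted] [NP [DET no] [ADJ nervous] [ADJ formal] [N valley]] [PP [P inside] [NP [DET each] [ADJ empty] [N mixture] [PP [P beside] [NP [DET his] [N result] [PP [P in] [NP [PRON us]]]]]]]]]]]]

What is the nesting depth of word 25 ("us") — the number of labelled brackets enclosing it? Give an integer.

Counting open brackets not yet closed at "us": [S [VP [SBAR [S [VP [PP [NP [PP [NP [PP [NP [PRON = 12.

12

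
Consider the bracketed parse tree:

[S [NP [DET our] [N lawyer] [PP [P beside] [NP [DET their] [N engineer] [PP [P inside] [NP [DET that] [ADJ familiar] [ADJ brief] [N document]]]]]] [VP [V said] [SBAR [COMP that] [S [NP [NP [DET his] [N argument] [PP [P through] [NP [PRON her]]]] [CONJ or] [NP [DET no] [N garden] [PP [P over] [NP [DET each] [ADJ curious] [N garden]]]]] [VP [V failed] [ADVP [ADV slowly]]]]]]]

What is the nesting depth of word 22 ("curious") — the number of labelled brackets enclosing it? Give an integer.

9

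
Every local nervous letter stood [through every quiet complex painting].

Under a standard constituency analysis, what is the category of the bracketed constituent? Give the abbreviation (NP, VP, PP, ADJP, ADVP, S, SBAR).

"through" is the head of the bracketed span, so the span is a prepositional phrase: PP.

PP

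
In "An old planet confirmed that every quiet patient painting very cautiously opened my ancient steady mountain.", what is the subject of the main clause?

"an old planet" is the NP that combines with the VP headed by "confirmed" to form the main clause — the subject.

an old planet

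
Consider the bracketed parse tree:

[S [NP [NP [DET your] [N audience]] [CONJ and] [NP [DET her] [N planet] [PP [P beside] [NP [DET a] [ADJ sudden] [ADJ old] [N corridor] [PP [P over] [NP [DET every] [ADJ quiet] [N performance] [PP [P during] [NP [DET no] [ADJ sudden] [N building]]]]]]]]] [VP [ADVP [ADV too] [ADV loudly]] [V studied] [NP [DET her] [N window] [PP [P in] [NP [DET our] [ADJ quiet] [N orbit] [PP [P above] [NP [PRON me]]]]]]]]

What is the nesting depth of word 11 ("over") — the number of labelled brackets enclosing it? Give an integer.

7

The word sits inside P, which is inside PP, inside NP, inside PP, inside NP, inside NP, inside S — 7 brackets in all.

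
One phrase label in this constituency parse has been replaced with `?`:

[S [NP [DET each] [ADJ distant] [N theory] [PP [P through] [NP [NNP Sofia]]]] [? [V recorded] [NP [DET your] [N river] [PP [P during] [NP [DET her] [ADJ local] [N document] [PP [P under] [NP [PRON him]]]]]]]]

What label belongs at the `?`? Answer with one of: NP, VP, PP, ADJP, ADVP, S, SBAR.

VP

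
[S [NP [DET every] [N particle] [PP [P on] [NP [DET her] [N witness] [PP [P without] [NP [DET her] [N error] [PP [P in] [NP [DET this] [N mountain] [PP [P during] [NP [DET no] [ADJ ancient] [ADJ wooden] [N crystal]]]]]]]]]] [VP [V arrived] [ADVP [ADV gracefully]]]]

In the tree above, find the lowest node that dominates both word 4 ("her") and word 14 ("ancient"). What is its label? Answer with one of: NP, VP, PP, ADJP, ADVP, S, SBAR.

NP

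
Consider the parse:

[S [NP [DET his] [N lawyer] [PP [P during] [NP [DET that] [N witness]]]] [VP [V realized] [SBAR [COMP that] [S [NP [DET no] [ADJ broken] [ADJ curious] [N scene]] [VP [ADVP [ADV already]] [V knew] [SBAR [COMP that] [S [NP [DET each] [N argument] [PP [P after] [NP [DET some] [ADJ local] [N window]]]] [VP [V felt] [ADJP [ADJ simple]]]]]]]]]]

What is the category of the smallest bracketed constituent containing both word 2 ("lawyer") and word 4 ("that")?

Word 2 lies under S → NP → N; word 4 lies under S → NP → PP → NP → DET. The lowest shared node is the NP.

NP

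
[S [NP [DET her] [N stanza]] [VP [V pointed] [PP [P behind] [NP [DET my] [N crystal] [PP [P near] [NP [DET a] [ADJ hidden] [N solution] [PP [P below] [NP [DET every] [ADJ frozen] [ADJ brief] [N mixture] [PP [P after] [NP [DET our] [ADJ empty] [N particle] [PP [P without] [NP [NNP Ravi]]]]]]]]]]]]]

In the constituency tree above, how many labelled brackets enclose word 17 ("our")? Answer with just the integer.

11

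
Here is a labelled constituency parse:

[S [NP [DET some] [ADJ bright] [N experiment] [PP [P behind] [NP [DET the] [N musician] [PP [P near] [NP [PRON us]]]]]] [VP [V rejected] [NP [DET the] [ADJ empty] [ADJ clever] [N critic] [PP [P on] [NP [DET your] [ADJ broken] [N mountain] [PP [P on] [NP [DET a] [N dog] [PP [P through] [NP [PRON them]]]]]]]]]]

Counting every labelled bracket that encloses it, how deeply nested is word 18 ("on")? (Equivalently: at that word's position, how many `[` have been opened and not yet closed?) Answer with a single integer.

7

Counting open brackets not yet closed at "on": [S [VP [NP [PP [NP [PP [P = 7.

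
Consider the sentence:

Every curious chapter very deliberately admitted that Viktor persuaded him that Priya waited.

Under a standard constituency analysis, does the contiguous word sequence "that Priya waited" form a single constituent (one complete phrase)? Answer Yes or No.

Yes

"that Priya waited" is exactly the subordinate clause [SBAR that Priya waited], a complete constituent.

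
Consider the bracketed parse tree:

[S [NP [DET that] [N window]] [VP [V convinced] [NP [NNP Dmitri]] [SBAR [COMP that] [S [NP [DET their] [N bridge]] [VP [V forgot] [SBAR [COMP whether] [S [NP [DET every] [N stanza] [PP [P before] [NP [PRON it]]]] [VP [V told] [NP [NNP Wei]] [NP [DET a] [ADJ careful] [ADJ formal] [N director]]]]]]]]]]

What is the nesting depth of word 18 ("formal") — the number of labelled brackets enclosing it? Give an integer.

10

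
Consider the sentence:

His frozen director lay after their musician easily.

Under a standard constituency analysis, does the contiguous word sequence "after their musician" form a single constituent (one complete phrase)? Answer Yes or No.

"after their musician" is exactly the prepositional phrase [PP after their musician], a complete constituent.

Yes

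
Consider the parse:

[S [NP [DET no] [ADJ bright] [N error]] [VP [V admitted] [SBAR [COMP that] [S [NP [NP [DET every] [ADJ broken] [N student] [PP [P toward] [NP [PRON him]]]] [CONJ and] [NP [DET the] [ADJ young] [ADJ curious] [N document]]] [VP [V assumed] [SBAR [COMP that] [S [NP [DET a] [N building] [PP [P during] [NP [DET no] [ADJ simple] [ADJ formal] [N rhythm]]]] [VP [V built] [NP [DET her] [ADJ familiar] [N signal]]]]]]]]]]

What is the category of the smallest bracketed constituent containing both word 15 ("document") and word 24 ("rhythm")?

The smallest bracket enclosing both words is [S every broken student toward him and the young curious document assumed that a building during no simple formal rhythm built her familiar signal], so the label is S.

S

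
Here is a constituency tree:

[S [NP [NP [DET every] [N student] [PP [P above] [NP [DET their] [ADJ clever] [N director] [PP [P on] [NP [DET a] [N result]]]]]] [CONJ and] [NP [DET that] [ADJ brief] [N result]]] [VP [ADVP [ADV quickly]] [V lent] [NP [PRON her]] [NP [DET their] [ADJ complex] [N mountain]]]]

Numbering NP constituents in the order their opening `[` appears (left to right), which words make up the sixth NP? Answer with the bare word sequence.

her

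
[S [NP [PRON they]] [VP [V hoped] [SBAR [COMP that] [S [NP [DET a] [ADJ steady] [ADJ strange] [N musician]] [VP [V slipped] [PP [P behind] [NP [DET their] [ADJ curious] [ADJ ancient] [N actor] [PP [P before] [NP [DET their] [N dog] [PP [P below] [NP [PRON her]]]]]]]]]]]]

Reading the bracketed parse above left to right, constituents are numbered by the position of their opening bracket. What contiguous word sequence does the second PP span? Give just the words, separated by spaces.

before their dog below her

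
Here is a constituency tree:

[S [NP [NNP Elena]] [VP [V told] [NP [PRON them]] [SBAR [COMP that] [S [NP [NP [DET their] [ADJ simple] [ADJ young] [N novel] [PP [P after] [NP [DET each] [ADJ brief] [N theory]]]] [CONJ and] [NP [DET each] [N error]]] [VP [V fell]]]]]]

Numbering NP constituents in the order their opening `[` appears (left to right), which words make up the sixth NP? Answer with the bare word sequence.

each error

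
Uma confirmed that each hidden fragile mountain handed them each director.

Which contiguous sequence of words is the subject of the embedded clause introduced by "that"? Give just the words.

each hidden fragile mountain

"each hidden fragile mountain" is the NP that combines with the VP headed by "handed" to form the embedded clause introduced by "that" — the subject.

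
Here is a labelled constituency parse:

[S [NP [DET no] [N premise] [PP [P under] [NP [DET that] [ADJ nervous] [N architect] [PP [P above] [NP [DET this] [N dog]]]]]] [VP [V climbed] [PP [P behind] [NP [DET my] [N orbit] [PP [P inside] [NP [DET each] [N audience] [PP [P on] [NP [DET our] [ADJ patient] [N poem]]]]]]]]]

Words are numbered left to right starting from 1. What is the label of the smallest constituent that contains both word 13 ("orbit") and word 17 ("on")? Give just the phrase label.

NP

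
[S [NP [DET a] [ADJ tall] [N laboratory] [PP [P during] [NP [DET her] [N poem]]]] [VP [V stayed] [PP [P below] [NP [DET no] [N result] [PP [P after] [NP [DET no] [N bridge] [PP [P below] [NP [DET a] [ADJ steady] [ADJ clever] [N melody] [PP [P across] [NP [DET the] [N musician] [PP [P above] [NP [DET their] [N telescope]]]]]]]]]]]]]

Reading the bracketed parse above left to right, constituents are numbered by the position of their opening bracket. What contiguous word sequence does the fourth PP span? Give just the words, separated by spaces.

below a steady clever melody across the musician above their telescope

Opening `[PP` markers occur at word positions 4, 8, 11, 14, 19, 22; the fourth of these opens the constituent [PP below a steady clever melody across the musician above their telescope].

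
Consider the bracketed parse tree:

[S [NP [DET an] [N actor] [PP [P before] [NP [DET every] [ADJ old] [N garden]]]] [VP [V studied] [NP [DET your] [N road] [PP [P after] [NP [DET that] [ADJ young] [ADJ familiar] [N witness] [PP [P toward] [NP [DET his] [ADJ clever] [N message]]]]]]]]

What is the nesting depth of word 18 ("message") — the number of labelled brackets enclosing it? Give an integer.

8

The word sits inside N, which is inside NP, inside PP, inside NP, inside PP, inside NP, inside VP, inside S — 8 brackets in all.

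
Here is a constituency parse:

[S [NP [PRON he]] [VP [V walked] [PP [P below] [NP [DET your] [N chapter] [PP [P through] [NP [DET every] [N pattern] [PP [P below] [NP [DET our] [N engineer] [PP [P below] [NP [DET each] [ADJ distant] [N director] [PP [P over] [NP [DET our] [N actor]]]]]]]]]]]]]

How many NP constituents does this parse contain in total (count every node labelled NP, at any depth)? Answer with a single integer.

6

Listing each NP by its span: [NP he]; [NP your chapter through every pattern below our engineer below each distant director over our actor]; [NP every pattern below our engineer below each distant director over our actor]; [NP our engineer below each distant director over our actor]; [NP each distant director over our actor]; [NP our actor] — that makes 6.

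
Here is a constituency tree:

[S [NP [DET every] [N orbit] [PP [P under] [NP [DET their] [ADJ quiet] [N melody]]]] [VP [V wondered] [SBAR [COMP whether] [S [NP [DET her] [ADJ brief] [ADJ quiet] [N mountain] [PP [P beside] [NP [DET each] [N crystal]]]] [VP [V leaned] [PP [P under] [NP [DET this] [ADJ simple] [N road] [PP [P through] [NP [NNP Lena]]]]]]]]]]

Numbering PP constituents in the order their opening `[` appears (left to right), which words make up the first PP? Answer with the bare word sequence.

In left-to-right order the PP constituents are "under their quiet melody"; "beside each crystal"; "under this simple road through Lena"; "through Lena". Number 1 is "under their quiet melody".

under their quiet melody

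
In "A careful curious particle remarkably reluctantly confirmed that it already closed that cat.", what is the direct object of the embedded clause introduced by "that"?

that cat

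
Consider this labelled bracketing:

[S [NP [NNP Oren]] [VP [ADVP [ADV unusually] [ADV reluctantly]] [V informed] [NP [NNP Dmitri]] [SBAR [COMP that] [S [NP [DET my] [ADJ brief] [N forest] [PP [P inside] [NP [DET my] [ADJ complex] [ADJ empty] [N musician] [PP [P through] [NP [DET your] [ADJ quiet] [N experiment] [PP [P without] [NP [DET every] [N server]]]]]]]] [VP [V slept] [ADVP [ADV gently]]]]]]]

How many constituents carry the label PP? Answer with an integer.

3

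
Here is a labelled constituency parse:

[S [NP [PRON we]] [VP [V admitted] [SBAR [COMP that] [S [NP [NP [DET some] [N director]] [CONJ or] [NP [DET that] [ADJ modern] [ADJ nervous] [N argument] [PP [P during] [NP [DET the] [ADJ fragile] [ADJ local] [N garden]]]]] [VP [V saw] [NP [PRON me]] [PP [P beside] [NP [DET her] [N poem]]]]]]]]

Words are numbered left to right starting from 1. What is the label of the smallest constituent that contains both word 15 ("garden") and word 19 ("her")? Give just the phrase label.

S

Both words fall inside [S some director or that modern nervous argument during the fragile local garden saw me beside her poem] (words 4–20), and no smaller constituent contains them both. Label: S.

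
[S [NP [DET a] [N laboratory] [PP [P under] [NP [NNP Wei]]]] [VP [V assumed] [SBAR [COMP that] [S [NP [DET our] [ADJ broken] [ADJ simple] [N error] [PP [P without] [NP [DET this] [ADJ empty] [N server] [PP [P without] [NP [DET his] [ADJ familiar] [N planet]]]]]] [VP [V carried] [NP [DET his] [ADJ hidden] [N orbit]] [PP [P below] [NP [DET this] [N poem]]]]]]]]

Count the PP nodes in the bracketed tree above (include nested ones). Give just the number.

4

Listing each PP by its span: [PP under Wei]; [PP without this empty server without his familiar planet]; [PP without his familiar planet]; [PP below this poem] — that makes 4.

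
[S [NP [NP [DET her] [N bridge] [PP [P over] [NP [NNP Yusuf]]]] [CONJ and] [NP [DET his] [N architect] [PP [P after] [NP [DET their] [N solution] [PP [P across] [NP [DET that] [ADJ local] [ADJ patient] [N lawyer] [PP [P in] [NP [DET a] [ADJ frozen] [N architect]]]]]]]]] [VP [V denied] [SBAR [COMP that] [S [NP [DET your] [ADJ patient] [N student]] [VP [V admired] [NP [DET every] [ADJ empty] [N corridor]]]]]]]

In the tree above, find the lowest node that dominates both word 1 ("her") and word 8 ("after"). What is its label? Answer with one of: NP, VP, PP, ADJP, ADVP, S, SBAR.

NP

The smallest bracket enclosing both words is [NP her bridge over Yusuf and his architect after their solution across that local patient lawyer in a frozen architect], so the label is NP.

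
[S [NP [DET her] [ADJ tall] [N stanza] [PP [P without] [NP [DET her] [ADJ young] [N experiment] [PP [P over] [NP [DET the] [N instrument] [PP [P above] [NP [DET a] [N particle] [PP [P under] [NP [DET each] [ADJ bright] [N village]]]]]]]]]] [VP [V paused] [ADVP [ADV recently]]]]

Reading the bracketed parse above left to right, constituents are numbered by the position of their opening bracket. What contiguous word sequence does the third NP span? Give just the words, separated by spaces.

the instrument above a particle under each bright village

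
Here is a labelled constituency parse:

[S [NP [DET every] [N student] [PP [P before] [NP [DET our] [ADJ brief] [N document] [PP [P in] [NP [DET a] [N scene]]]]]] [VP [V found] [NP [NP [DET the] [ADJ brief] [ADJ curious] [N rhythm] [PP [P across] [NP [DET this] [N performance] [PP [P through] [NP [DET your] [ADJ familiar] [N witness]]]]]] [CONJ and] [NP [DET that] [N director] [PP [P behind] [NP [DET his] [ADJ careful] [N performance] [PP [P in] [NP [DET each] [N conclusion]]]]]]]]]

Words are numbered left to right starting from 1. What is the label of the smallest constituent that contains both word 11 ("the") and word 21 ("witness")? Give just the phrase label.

NP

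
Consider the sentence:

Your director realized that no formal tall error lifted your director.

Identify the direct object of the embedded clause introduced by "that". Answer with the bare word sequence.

your director

Within the embedded clause introduced by "that", the direct object of "lifted" is "your director".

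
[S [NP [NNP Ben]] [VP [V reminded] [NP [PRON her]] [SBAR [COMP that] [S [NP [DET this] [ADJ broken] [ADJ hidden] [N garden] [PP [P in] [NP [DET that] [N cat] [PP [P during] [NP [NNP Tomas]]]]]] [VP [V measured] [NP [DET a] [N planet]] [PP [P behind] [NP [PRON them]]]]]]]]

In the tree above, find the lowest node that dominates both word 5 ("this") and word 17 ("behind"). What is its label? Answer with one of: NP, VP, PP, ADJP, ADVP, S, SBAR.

Word 5 lies under S → VP → SBAR → S → NP → DET; word 17 lies under S → VP → SBAR → S → VP → PP → P. The lowest shared node is the S.

S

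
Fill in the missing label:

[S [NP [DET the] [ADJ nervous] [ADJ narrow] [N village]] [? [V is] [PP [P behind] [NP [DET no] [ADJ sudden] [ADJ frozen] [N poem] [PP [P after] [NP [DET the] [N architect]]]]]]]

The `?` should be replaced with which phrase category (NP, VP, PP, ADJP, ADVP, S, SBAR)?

The `?` node immediately contains: V 'is', PP. That is the internal structure of a verb phrase, so the label is VP.

VP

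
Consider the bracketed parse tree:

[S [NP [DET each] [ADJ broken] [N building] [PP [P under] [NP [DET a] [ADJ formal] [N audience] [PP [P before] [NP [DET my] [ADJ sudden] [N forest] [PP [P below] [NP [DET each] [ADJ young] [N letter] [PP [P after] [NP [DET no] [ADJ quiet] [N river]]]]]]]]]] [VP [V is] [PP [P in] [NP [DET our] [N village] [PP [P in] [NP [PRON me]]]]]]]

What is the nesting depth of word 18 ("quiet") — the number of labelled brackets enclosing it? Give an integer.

Counting open brackets not yet closed at "quiet": [S [NP [PP [NP [PP [NP [PP [NP [PP [NP [ADJ = 11.

11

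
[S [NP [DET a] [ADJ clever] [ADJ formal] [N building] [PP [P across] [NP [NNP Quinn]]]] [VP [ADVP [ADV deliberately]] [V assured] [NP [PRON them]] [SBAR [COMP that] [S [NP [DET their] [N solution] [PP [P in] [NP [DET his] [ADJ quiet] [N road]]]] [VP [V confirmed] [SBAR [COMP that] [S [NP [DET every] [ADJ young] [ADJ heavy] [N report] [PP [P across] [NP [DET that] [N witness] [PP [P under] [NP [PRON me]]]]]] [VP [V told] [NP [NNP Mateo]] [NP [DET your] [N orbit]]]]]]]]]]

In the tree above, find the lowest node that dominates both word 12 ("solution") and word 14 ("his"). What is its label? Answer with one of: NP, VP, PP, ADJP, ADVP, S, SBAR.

Word 12 lies under S → VP → SBAR → S → NP → N; word 14 lies under S → VP → SBAR → S → NP → PP → NP → DET. The lowest shared node is the NP.

NP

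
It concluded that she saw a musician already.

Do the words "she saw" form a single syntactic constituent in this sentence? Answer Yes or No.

No

"she" belongs to the noun phrase "she" while "saw" belongs to the verb phrase "saw a musician already"; a span that runs across that boundary is not a single phrase.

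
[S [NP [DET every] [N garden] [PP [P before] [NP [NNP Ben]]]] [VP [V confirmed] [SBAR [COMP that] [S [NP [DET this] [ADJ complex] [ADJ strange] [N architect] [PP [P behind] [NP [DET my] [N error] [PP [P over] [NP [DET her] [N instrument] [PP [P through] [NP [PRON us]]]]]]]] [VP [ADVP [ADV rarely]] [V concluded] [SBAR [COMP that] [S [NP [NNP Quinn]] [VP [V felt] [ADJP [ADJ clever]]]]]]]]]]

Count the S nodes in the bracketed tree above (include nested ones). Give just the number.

Scanning left to right, an opening `[S` appears at word positions 1, 7, 22 — 3 in total.

3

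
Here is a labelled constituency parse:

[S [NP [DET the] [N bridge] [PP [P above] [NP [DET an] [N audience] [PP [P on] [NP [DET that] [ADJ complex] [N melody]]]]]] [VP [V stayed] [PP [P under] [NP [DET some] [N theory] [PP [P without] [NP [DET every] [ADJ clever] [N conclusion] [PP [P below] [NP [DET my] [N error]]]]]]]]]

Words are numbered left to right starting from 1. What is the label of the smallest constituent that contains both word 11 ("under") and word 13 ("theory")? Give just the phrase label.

PP

Word 11 lies under S → VP → PP → P; word 13 lies under S → VP → PP → NP → N. The lowest shared node is the PP.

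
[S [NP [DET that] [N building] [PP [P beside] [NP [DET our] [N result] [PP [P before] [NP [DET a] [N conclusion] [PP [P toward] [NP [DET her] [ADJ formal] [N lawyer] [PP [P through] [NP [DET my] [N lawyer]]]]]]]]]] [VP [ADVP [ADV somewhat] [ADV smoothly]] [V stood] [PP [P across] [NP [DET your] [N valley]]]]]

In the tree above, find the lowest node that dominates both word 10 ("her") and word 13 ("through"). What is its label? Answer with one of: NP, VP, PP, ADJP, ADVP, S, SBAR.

NP

The smallest bracket enclosing both words is [NP her formal lawyer through my lawyer], so the label is NP.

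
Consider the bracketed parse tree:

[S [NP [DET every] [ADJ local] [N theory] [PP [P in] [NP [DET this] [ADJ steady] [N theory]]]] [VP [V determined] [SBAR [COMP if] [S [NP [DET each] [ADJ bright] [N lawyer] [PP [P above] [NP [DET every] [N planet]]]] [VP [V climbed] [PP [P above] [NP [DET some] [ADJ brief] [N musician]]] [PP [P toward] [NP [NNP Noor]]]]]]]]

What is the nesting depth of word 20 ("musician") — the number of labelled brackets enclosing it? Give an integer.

Path from the root down to the word: S → VP → SBAR → S → VP → PP → NP → N. That is 8 enclosing brackets.

8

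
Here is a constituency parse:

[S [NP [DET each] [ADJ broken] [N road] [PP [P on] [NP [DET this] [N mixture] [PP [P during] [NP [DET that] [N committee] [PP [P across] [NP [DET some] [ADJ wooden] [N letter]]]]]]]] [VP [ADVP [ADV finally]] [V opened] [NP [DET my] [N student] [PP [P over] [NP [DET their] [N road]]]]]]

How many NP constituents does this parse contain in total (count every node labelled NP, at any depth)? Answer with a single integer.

The NP constituents are: [NP each broken road on this mixture during that committee across some wooden letter]; [NP this mixture during that committee across some wooden letter]; [NP that committee across some wooden letter]; [NP some wooden letter]; [NP my student over their road]; [NP their road]. Total: 6.

6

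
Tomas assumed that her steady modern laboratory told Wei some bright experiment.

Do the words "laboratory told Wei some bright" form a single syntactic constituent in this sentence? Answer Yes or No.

No

The smallest constituent containing the whole sequence is the clause [S her steady modern laboratory told Wei some bright experiment], but the sequence is only part of it — it straddles the boundary between noun phrase "her steady modern laboratory" and verb phrase "told Wei some bright experiment".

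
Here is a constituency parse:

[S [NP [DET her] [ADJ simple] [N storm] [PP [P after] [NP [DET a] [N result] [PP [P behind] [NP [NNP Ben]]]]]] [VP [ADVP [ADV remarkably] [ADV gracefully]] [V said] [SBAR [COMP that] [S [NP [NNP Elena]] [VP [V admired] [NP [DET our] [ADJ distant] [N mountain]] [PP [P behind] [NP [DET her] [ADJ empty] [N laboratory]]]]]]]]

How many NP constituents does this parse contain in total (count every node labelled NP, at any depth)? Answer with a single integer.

6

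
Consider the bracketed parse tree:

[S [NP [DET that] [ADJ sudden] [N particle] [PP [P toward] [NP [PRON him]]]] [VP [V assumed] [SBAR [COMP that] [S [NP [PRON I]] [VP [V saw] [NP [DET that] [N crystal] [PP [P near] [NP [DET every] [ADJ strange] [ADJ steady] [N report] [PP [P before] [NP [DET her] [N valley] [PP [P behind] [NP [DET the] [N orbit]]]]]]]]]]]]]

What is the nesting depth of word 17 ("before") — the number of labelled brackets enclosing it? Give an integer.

10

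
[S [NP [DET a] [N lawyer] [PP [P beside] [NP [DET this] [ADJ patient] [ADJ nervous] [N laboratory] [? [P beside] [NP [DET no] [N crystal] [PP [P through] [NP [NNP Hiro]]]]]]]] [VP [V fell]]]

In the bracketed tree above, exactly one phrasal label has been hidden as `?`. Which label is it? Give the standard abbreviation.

PP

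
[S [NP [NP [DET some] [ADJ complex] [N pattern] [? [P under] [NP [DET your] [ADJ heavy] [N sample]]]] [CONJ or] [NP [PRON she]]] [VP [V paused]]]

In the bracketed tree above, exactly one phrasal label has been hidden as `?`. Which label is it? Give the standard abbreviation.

Looking at what the `?` directly dominates — P 'under', NP — this is a prepositional phrase (PP).

PP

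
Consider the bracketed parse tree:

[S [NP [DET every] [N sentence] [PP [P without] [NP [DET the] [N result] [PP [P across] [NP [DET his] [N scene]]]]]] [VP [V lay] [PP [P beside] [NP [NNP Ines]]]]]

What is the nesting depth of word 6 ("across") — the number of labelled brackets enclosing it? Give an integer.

6

The word sits inside P, which is inside PP, inside NP, inside PP, inside NP, inside S — 6 brackets in all.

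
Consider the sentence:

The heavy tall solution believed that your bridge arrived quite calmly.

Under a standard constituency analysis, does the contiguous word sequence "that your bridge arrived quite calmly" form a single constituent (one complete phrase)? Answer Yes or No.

Yes

These words form the whole subordinate clause headed by "that", so yes — one constituent.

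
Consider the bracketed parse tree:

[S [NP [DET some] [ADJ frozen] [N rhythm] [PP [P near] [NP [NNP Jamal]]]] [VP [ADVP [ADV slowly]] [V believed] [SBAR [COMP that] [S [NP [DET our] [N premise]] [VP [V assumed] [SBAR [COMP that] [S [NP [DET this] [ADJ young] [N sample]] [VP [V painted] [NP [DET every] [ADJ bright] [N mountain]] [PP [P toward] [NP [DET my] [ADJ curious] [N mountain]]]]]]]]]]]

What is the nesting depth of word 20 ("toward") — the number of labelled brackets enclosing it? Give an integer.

The word sits inside P, which is inside PP, inside VP, inside S, inside SBAR, inside VP, inside S, inside SBAR, inside VP, inside S — 10 brackets in all.

10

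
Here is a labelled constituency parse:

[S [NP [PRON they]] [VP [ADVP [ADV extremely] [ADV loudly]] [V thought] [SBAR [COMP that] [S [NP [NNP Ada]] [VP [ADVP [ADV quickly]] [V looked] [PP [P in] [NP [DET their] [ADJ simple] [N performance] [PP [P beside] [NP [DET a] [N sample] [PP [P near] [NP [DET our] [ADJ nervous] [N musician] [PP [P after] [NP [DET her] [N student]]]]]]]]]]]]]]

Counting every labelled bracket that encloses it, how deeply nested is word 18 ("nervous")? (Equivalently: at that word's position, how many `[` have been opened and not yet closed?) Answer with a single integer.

The word sits inside ADJ, which is inside NP, inside PP, inside NP, inside PP, inside NP, inside PP, inside VP, inside S, inside SBAR, inside VP, inside S — 12 brackets in all.

12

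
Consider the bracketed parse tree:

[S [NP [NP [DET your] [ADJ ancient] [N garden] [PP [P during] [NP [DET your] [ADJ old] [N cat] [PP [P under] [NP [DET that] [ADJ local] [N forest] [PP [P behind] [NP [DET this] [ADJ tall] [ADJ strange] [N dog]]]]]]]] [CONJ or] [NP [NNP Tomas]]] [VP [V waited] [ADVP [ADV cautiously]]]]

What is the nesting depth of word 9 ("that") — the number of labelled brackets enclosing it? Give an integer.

8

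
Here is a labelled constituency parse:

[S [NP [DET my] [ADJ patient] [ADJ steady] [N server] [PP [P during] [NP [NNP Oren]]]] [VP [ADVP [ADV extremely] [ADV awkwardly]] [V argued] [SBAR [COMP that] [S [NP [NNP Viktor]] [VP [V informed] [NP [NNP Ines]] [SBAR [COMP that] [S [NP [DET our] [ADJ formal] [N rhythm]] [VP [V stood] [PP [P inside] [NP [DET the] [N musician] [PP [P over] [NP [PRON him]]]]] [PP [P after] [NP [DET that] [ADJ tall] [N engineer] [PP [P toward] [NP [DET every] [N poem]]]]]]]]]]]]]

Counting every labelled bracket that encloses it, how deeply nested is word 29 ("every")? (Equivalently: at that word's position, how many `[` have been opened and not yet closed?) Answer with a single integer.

Path from the root down to the word: S → VP → SBAR → S → VP → SBAR → S → VP → PP → NP → PP → NP → DET. That is 13 enclosing brackets.

13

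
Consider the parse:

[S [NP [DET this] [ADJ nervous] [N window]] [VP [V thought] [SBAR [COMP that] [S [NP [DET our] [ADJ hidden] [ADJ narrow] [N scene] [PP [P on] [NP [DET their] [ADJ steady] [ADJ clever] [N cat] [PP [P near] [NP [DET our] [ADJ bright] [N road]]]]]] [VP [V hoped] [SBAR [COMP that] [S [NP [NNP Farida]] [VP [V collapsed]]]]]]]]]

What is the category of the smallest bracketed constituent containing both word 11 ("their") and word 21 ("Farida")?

S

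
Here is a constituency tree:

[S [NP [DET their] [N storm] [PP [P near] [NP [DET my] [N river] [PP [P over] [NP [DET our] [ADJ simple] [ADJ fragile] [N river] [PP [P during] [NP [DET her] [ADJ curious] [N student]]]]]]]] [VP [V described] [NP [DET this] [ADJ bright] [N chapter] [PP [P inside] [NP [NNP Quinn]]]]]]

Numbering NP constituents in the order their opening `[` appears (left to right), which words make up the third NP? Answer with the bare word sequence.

In left-to-right order the NP constituents are "their storm near my river over our simple fragile river during her curious student"; "my river over our simple fragile river during her curious student"; "our simple fragile river during her curious student"; "her curious student"; "this bright chapter inside Quinn"; "Quinn". Number 3 is "our simple fragile river during her curious student".

our simple fragile river during her curious student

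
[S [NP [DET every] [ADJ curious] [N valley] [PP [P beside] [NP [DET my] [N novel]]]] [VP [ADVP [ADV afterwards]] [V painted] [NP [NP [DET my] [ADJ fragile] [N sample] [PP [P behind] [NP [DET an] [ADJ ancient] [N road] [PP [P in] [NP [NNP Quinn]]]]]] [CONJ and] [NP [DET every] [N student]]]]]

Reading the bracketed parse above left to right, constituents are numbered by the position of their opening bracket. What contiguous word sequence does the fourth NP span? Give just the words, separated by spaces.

In left-to-right order the NP constituents are "every curious valley beside my novel"; "my novel"; "my fragile sample behind an ancient road in Quinn and every student"; "my fragile sample behind an ancient road in Quinn"; "an ancient road in Quinn"; "Quinn"; "every student". Number 4 is "my fragile sample behind an ancient road in Quinn".

my fragile sample behind an ancient road in Quinn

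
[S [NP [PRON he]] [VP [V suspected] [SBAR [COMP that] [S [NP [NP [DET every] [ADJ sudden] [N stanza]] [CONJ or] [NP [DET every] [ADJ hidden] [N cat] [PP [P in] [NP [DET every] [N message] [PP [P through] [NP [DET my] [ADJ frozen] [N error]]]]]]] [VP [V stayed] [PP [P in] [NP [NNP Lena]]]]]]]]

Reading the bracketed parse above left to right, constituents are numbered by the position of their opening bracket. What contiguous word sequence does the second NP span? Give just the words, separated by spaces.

Opening `[NP` markers occur at word positions 1, 4, 4, 8, 12, 15, 20; the second of these opens the constituent [NP every sudden stanza or every hidden cat in every message through my frozen error].

every sudden stanza or every hidden cat in every message through my frozen error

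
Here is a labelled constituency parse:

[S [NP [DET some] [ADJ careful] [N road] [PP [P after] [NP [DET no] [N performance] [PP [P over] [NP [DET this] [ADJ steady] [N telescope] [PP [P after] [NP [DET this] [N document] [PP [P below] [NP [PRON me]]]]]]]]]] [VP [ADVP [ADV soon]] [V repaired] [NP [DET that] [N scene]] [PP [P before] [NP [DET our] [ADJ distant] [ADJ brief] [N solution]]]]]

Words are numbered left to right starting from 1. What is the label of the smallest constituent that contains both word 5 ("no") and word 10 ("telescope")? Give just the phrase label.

NP

Word 5 lies under S → NP → PP → NP → DET; word 10 lies under S → NP → PP → NP → PP → NP → N. The lowest shared node is the NP.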